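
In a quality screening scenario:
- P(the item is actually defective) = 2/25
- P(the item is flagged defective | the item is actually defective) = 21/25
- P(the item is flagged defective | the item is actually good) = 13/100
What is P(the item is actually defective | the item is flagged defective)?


Using Bayes' theorem:
P(A|B) = P(B|A)·P(A) / P(B)

P(the item is flagged defective) = 21/25 × 2/25 + 13/100 × 23/25
= 42/625 + 299/2500 = 467/2500

P(the item is actually defective|the item is flagged defective) = (42/625) / (467/2500) = 168/467

P(the item is actually defective|the item is flagged defective) = 168/467 ≈ 35.97%


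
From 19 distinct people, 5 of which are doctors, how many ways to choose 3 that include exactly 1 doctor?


Choose 1 of the 5 doctors and 2 of the other 14 people:
C(5,1)×C(14,2) = 5×91 = 455

455


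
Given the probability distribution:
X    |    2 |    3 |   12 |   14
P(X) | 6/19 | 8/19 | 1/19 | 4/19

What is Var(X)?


E[X] = 104/19
E[X²] = 1024/19
Var(X) = E[X²] - (E[X])² = 1024/19 - 10816/361 = 8640/361

Var(X) = 8640/361 ≈ 23.9335


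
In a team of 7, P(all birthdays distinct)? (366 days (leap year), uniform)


P(all different) = Π(366-i)/366 for i=0..6
= (366/366)×(365/366)×...×(360/366)
= 0.943914

P ≈ 0.9439 ≈ 94.39%


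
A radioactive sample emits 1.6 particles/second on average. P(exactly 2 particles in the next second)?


Poisson(λ=1.6): P(X=2) = e^(-λ)×λ^k/k!
= e^(-1.6) × 1.6^2 / 2!
≈ 0.201896518 × 2.56 / 2 ≈ 0.258428

P(X=2) ≈ 0.258428 ≈ 25.84%


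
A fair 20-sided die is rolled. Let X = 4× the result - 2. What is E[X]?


E[die] = (1+20)/2 = 21/2
E[X] = 4×21/2 - 2 = 40

E[X] = 40


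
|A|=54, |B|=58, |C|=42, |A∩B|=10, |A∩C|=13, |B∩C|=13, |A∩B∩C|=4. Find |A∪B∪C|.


|A∪B∪C| = 54+58+42-10-13-13+4 = 122

|A∪B∪C| = 122


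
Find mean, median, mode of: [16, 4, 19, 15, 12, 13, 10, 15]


Sorted: [4, 10, 12, 13, 15, 15, 16, 19]
Mean = 104/8 = 13
Median = 14
Freq: {16: 1, 4: 1, 19: 1, 15: 2, 12: 1, 13: 1, 10: 1}
Mode: [15]

Mean=13, Median=14, Mode=15


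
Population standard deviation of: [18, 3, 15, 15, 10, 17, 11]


Mean = 89/7
  (18-89/7)²=1369/49
  (3-89/7)²=4624/49
  (15-89/7)²=256/49
  (15-89/7)²=256/49
  (10-89/7)²=361/49
  (17-89/7)²=900/49
  (11-89/7)²=144/49
Σ(x-μ)² = 1130/7
σ² = (1130/7)/7 = 1130/49

σ = √(1130/49) ≈ 4.8022


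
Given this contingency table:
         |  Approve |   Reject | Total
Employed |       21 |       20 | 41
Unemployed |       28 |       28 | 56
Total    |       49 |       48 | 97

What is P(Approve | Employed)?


P(Approve | Employed) = 21/(21+20) = 21/41

P(Approve|Employed) = 21/41 ≈ 51.22%


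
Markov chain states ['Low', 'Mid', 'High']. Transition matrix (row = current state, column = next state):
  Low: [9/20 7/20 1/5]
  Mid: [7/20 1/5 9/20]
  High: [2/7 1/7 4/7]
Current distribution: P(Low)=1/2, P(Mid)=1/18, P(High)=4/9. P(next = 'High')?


P(next=High) = Σᵢ P(now=i)×P(i→High)
= 1/2×1/5 + 1/18×9/20 + 4/9×4/7
= 1/10 + 1/40 + 16/63 = 191/504

P = 191/504 ≈ 0.3790


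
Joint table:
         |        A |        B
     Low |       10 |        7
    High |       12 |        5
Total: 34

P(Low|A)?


P(Low|A) = 10/(10+12) = 10/22 = 5/11

P = 5/11 ≈ 45.45%


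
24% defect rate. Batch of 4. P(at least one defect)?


P(all good) = (19/25)^4 = 130321/390625
P(≥1 defect) = 260304/390625

P = 260304/390625 ≈ 66.64%


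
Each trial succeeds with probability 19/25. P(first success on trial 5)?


Geometric: P(X=5) = (1-p)^(k-1)×p = (6/25)^4×19/25 = 24624/9765625

P(X=5) = 24624/9765625 ≈ 0.25%


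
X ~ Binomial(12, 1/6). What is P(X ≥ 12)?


P(X ≥ 12) = Σ P(X=i) for i=12..12
P(X=12) = 1/2176782336
Sum = 1/2176782336

P(X ≥ 12) = 1/2176782336 ≈ 0.00%


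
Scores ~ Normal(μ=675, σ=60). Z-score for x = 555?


z = (x - μ)/σ = (555 - 675)/60 = -2.0

z = -2.0


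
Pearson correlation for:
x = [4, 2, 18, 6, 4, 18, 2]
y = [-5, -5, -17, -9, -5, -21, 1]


n=7, Σx=54, Σy=-61, Σxy=-786, Σx²=724, Σy²=887
r = (7×(-786) - 54×(-61))/√((7×724 - 54²)(7×887 - (-61)²))
= -2208/√(2152×2488) = -2208/√5354176 ≈ -2208/2313.9092 ≈ -0.9542

r ≈ -0.9542


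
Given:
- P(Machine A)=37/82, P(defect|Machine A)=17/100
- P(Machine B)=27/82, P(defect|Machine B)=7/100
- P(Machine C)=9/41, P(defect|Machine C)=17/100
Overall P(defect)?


P(B) = Σ P(B|Aᵢ)×P(Aᵢ)
  17/100×37/82 = 629/8200
  7/100×27/82 = 189/8200
  17/100×9/41 = 153/4100
Sum = 281/2050

P(defect) = 281/2050 ≈ 13.71%


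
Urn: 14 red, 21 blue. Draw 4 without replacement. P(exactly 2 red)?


Hypergeometric: C(14,2)×C(21,2)/C(35,4)
= 91×210/52360 = 273/748

P(X=2) = 273/748 ≈ 36.50%


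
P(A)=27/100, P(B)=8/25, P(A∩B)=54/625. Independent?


P(A)×P(B) = 54/625
P(A∩B) = 54/625
Equal ✓ → Independent

Yes, independent


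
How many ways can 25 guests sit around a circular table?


Circular arrangements of 25 distinct objects: fix one position to break rotational symmetry.
(n-1)! = 24! = 620448401733239439360000

620448401733239439360000


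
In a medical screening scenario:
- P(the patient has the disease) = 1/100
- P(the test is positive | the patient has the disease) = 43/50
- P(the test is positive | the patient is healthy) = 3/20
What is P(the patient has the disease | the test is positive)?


Using Bayes' theorem:
P(A|B) = P(B|A)·P(A) / P(B)

P(the test is positive) = 43/50 × 1/100 + 3/20 × 99/100
= 43/5000 + 297/2000 = 1571/10000

P(the patient has the disease|the test is positive) = (43/5000) / (1571/10000) = 86/1571

P(the patient has the disease|the test is positive) = 86/1571 ≈ 5.47%


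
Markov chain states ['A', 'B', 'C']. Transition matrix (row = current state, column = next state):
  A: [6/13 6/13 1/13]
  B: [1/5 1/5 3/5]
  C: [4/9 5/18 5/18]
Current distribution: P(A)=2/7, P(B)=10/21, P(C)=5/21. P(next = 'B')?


P(next=B) = Σᵢ P(now=i)×P(i→B)
= 2/7×6/13 + 10/21×1/5 + 5/21×5/18
= 12/91 + 2/21 + 25/378 = 1441/4914

P = 1441/4914 ≈ 0.2932


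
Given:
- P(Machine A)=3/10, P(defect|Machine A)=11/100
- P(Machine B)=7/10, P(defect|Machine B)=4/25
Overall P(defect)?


P(B) = Σ P(B|Aᵢ)×P(Aᵢ)
  11/100×3/10 = 33/1000
  4/25×7/10 = 14/125
Sum = 29/200

P(defect) = 29/200 ≈ 14.50%


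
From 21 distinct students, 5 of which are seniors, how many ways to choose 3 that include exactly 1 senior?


Choose 1 of the 5 seniors and 2 of the other 16 students:
C(5,1)×C(16,2) = 5×120 = 600

600


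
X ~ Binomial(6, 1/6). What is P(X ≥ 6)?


P(X ≥ 6) = Σ P(X=i) for i=6..6
P(X=6) = 1/46656
Sum = 1/46656

P(X ≥ 6) = 1/46656 ≈ 0.00%


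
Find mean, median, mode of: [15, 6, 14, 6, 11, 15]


Sorted: [6, 6, 11, 14, 15, 15]
Mean = 67/6
Median = 25/2
Freq: {15: 2, 6: 2, 14: 1, 11: 1}
Mode: [6, 15]

Mean=67/6, Median=25/2, Mode=[6, 15]


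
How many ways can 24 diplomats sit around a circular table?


Circular arrangements of 24 distinct objects: fix one position to break rotational symmetry.
(n-1)! = 23! = 25852016738884976640000

25852016738884976640000


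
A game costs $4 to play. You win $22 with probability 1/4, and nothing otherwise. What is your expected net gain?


E[gain] = (22-4)×1/4 + (-4)×3/4
= 9/2 - 3 = 3/2

Expected net gain = $3/2 ≈ $1.50


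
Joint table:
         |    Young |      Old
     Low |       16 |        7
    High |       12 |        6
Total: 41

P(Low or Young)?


P(Low∨Young) = P(Low) + P(Young) - P(Low∧Young)
= (23 + 28 - 16)/41 = 35/41

P = 35/41 ≈ 85.37%


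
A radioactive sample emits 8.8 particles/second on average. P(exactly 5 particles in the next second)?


Poisson(λ=8.8): P(X=5) = e^(-λ)×λ^k/k!
= e^(-8.8) × 8.8^5 / 5!
≈ 0.0001507330751 × 52773.19168 / 120 ≈ 0.066289

P(X=5) ≈ 0.066289 ≈ 6.63%


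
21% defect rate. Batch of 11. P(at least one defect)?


P(all good) = (79/100)^11 = 747993810527520928879/10000000000000000000000
P(≥1 defect) = 9252006189472479071121/10000000000000000000000

P = 9252006189472479071121/10000000000000000000000 ≈ 92.52%


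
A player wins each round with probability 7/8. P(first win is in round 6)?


Geometric: P(X=6) = (1-p)^(k-1)×p = (1/8)^5×7/8 = 7/262144

P(X=6) = 7/262144 ≈ 0.00%


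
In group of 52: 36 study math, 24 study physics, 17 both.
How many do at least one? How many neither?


|A∪B| = 36+24-17 = 43
Neither = 52-43 = 9

At least one: 43; Neither: 9


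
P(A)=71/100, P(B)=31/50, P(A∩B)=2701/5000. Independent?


P(A)×P(B) = 2201/5000
P(A∩B) = 2701/5000
Not equal → NOT independent

No, not independent


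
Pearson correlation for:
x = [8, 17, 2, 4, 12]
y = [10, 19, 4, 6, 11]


n=5, Σx=43, Σy=50, Σxy=567, Σx²=517, Σy²=634
r = (5×567 - 43×50)/√((5×517 - 43²)(5×634 - 50²))
= 685/√(736×670) = 685/√493120 ≈ 685/702.2250 ≈ 0.9755

r ≈ 0.9755


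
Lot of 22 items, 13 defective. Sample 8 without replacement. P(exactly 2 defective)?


Hypergeometric: C(13,2)×C(9,6)/C(22,8)
= 78×84/319770 = 364/17765

P(X=2) = 364/17765 ≈ 2.05%


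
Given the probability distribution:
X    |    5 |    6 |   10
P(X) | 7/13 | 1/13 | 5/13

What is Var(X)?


E[X] = 7
E[X²] = 711/13
Var(X) = E[X²] - (E[X])² = 711/13 - 49 = 74/13

Var(X) = 74/13 ≈ 5.6923


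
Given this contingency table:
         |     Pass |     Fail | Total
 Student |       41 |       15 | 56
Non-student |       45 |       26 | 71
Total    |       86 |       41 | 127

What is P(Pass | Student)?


P(Pass | Student) = 41/(41+15) = 41/56

P(Pass|Student) = 41/56 ≈ 73.21%


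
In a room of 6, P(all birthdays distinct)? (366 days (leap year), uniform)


P(all different) = Π(366-i)/366 for i=0..5
= (366/366)×(365/366)×...×(361/366)
= 0.959646

P ≈ 0.9596 ≈ 95.96%


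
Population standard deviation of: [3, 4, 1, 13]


Mean = 21/4
  (3-21/4)²=81/16
  (4-21/4)²=25/16
  (1-21/4)²=289/16
  (13-21/4)²=961/16
Σ(x-μ)² = 339/4
σ² = (339/4)/4 = 339/16

σ = √(339/16) ≈ 4.6030


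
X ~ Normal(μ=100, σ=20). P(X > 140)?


z = (140-100)/20 = 2.0
P(X > 140) = 1 - P(Z ≤ 2.0) = 1 - 0.9772 = 0.0228

P(X > 140) ≈ 0.0228


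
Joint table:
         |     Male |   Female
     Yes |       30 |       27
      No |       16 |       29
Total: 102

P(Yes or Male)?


P(Yes∨Male) = P(Yes) + P(Male) - P(Yes∧Male)
= (57 + 46 - 30)/102 = 73/102

P = 73/102 ≈ 71.57%


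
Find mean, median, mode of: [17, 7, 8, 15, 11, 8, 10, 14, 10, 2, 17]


Sorted: [2, 7, 8, 8, 10, 10, 11, 14, 15, 17, 17]
Mean = 119/11
Median = 10
Freq: {17: 2, 7: 1, 8: 2, 15: 1, 11: 1, 10: 2, 14: 1, 2: 1}
Mode: [8, 10, 17]

Mean=119/11, Median=10, Mode=[8, 10, 17]


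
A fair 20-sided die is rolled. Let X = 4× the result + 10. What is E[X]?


E[die] = (1+20)/2 = 21/2
E[X] = 4×21/2 + 10 = 52

E[X] = 52


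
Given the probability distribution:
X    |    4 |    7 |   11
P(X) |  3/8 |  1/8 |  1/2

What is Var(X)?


E[X] = 63/8
E[X²] = 581/8
Var(X) = E[X²] - (E[X])² = 581/8 - 3969/64 = 679/64

Var(X) = 679/64 ≈ 10.6094


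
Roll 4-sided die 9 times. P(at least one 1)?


P(no 1)^9 = (3/4)^9 = 19683/262144
P(≥1) = 1 - 19683/262144 = 242461/262144

P = 242461/262144 ≈ 92.49%


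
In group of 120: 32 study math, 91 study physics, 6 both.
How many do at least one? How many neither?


|A∪B| = 32+91-6 = 117
Neither = 120-117 = 3

At least one: 117; Neither: 3


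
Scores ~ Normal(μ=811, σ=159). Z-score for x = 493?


z = (x - μ)/σ = (493 - 811)/159 = -2.0

z = -2.0


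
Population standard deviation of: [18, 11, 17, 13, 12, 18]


Mean = 89/6
  (18-89/6)²=361/36
  (11-89/6)²=529/36
  (17-89/6)²=169/36
  (13-89/6)²=121/36
  (12-89/6)²=289/36
  (18-89/6)²=361/36
Σ(x-μ)² = 305/6
σ² = (305/6)/6 = 305/36

σ = √(305/36) ≈ 2.9107


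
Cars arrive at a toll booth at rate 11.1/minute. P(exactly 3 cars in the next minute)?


Poisson(λ=11.1): P(X=3) = e^(-λ)×λ^k/k!
= e^(-11.1) × 11.1^3 / 3!
≈ 1.511232382e-05 × 1367.631 / 6 ≈ 0.003445

P(X=3) ≈ 0.003445 ≈ 0.34%


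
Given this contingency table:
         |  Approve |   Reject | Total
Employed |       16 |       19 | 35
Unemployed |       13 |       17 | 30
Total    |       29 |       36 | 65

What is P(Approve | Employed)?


P(Approve | Employed) = 16/(16+19) = 16/35

P(Approve|Employed) = 16/35 ≈ 45.71%


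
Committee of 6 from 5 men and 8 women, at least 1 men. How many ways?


Count by #men:
  1M,5W: C(5,1)×C(8,5)=280
  2M,4W: C(5,2)×C(8,4)=700
  3M,3W: C(5,3)×C(8,3)=560
  4M,2W: C(5,4)×C(8,2)=140
  5M,1W: C(5,5)×C(8,1)=8
Total = 1688

1688


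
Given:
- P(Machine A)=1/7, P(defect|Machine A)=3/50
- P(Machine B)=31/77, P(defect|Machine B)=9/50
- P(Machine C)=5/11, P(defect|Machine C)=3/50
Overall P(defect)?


P(B) = Σ P(B|Aᵢ)×P(Aᵢ)
  3/50×1/7 = 3/350
  9/50×31/77 = 279/3850
  3/50×5/11 = 3/110
Sum = 417/3850

P(defect) = 417/3850 ≈ 10.83%


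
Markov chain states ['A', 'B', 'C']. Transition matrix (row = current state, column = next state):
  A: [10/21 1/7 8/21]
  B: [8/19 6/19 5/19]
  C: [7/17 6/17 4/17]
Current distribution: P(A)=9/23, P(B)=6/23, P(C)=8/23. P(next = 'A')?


P(next=A) = Σᵢ P(now=i)×P(i→A)
= 9/23×10/21 + 6/23×8/19 + 8/23×7/17
= 30/161 + 48/437 + 56/391 = 22850/52003

P = 22850/52003 ≈ 0.4394


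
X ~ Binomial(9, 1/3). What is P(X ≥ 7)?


P(X ≥ 7) = Σ P(X=i) for i=7..9
P(X=7) = 16/2187
P(X=8) = 2/2187
P(X=9) = 1/19683
Sum = 163/19683

P(X ≥ 7) = 163/19683 ≈ 0.83%


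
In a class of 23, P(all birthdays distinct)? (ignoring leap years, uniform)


P(all different) = Π(365-i)/365 for i=0..22
= (365/365)×(364/365)×...×(343/365)
= 0.492703

P ≈ 0.4927 ≈ 49.27%


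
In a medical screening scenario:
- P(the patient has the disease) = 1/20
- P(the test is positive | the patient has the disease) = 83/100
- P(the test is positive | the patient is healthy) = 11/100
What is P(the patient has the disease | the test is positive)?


Using Bayes' theorem:
P(A|B) = P(B|A)·P(A) / P(B)

P(the test is positive) = 83/100 × 1/20 + 11/100 × 19/20
= 83/2000 + 209/2000 = 73/500

P(the patient has the disease|the test is positive) = (83/2000) / (73/500) = 83/292

P(the patient has the disease|the test is positive) = 83/292 ≈ 28.42%


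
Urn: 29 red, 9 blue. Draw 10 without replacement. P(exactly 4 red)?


Hypergeometric: C(29,4)×C(9,6)/C(38,10)
= 23751×84/472733756 = 17199/4075291

P(X=4) = 17199/4075291 ≈ 0.42%


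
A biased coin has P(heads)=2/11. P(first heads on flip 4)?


Geometric: P(X=4) = (1-p)^(k-1)×p = (9/11)^3×2/11 = 1458/14641

P(X=4) = 1458/14641 ≈ 9.96%


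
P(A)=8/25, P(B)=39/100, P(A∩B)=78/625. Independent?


P(A)×P(B) = 78/625
P(A∩B) = 78/625
Equal ✓ → Independent

Yes, independent


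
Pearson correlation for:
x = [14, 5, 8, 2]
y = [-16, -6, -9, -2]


n=4, Σx=29, Σy=-33, Σxy=-330, Σx²=289, Σy²=377
r = (4×(-330) - 29×(-33))/√((4×289 - 29²)(4×377 - (-33)²))
= -363/√(315×419) = -363/√131985 ≈ -363/363.2974 ≈ -0.9992

r ≈ -0.9992


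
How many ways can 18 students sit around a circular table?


Circular arrangements of 18 distinct objects: fix one position to break rotational symmetry.
(n-1)! = 17! = 355687428096000

355687428096000


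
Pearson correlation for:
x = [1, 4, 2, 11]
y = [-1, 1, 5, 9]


n=4, Σx=18, Σy=14, Σxy=112, Σx²=142, Σy²=108
r = (4×112 - 18×14)/√((4×142 - 18²)(4×108 - 14²))
= 196/√(244×236) = 196/√57584 ≈ 196/239.9667 ≈ 0.8168

r ≈ 0.8168


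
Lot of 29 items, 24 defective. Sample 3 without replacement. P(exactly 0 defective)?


Hypergeometric: C(24,0)×C(5,3)/C(29,3)
= 1×10/3654 = 5/1827

P(X=0) = 5/1827 ≈ 0.27%


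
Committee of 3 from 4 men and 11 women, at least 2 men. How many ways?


Count by #men:
  2M,1W: C(4,2)×C(11,1)=66
  3M,0W: C(4,3)×C(11,0)=4
Total = 70

70


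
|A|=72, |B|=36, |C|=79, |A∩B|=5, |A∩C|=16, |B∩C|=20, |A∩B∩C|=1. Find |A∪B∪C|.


|A∪B∪C| = 72+36+79-5-16-20+1 = 147

|A∪B∪C| = 147


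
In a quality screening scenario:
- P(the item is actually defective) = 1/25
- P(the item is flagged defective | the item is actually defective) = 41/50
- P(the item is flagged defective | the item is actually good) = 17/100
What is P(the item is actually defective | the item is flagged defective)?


Using Bayes' theorem:
P(A|B) = P(B|A)·P(A) / P(B)

P(the item is flagged defective) = 41/50 × 1/25 + 17/100 × 24/25
= 41/1250 + 102/625 = 49/250

P(the item is actually defective|the item is flagged defective) = (41/1250) / (49/250) = 41/245

P(the item is actually defective|the item is flagged defective) = 41/245 ≈ 16.73%


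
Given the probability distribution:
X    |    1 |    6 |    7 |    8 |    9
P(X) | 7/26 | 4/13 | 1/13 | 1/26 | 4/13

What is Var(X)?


E[X] = 149/26
E[X²] = 85/2
Var(X) = E[X²] - (E[X])² = 85/2 - 22201/676 = 6529/676

Var(X) = 6529/676 ≈ 9.6583


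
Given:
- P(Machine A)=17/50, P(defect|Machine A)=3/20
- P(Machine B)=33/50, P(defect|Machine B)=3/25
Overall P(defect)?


P(B) = Σ P(B|Aᵢ)×P(Aᵢ)
  3/20×17/50 = 51/1000
  3/25×33/50 = 99/1250
Sum = 651/5000

P(defect) = 651/5000 ≈ 13.02%


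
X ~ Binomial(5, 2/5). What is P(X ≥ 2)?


P(X ≥ 2) = Σ P(X=i) for i=2..5
P(X=2) = 216/625
P(X=3) = 144/625
P(X=4) = 48/625
P(X=5) = 32/3125
Sum = 2072/3125

P(X ≥ 2) = 2072/3125 ≈ 66.30%


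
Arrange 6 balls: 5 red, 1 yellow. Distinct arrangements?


6!/(5!×1!) = 6

6


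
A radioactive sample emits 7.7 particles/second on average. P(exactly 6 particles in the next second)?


Poisson(λ=7.7): P(X=6) = e^(-λ)×λ^k/k!
= e^(-7.7) × 7.7^6 / 6!
≈ 0.0004528271829 × 208422.380089 / 720 ≈ 0.131082

P(X=6) ≈ 0.131082 ≈ 13.11%


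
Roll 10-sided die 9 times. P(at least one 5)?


P(no 5)^9 = (9/10)^9 = 387420489/1000000000
P(≥1) = 1 - 387420489/1000000000 = 612579511/1000000000

P = 612579511/1000000000 ≈ 61.26%


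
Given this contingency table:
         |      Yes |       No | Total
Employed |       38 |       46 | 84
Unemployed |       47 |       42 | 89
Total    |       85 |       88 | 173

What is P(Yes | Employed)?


P(Yes | Employed) = 38/(38+46) = 38/84 = 19/42

P(Yes|Employed) = 19/42 ≈ 45.24%


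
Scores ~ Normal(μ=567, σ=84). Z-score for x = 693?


z = (x - μ)/σ = (693 - 567)/84 = 1.5

z = 1.5


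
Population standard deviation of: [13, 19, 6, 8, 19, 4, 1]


Mean = 70/7 = 10
  (13-10)²=9
  (19-10)²=81
  (6-10)²=16
  (8-10)²=4
  (19-10)²=81
  (4-10)²=36
  (1-10)²=81
Σ(x-μ)² = 308
σ² = 308/7 = 44

σ = √(44) ≈ 6.6332


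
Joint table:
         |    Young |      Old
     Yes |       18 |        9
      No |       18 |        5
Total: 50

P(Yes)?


P(Yes) = (18+9)/50 = 27/50

P(Yes) = 27/50 ≈ 54.00%


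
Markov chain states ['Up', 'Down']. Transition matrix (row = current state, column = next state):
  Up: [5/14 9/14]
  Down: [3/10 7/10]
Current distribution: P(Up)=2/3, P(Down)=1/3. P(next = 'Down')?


P(next=Down) = Σᵢ P(now=i)×P(i→Down)
= 2/3×9/14 + 1/3×7/10
= 3/7 + 7/30 = 139/210

P = 139/210 ≈ 0.6619


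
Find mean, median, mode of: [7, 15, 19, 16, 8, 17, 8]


Sorted: [7, 8, 8, 15, 16, 17, 19]
Mean = 90/7
Median = 15
Freq: {7: 1, 15: 1, 19: 1, 16: 1, 8: 2, 17: 1}
Mode: [8]

Mean=90/7, Median=15, Mode=8


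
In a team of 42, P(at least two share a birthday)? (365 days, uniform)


P(all different) = Π(365-i)/365 for i=0..41
= 0.085970
P(match) = 1 - 0.085970 = 0.914030

P ≈ 0.9140 ≈ 91.40%


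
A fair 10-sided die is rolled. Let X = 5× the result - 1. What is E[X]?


E[die] = (1+10)/2 = 11/2
E[X] = 5×11/2 - 1 = 53/2

E[X] = 53/2


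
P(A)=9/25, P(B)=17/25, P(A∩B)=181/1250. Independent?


P(A)×P(B) = 153/625
P(A∩B) = 181/1250
Not equal → NOT independent

No, not independent


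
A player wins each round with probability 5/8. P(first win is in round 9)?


Geometric: P(X=9) = (1-p)^(k-1)×p = (3/8)^8×5/8 = 32805/134217728

P(X=9) = 32805/134217728 ≈ 0.02%


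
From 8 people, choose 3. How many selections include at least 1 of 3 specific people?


Complement: C(8,3) - C(5,3) = 56 - 10 = 46

46


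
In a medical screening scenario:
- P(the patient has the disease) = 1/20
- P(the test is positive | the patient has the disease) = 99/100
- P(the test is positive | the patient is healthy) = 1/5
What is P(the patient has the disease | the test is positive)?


Using Bayes' theorem:
P(A|B) = P(B|A)·P(A) / P(B)

P(the test is positive) = 99/100 × 1/20 + 1/5 × 19/20
= 99/2000 + 19/100 = 479/2000

P(the patient has the disease|the test is positive) = (99/2000) / (479/2000) = 99/479

P(the patient has the disease|the test is positive) = 99/479 ≈ 20.67%


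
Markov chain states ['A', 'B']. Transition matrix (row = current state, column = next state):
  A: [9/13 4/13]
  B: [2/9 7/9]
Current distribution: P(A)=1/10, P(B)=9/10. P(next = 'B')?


P(next=B) = Σᵢ P(now=i)×P(i→B)
= 1/10×4/13 + 9/10×7/9
= 2/65 + 7/10 = 19/26

P = 19/26 ≈ 0.7308


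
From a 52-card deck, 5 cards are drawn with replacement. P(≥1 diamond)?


P(not a diamond) = 39/52 = 3/4
P(none in 5 draws) = (3/4)^5 = 243/1024
P(≥1 diamond) = 1 - 243/1024 = 781/1024

P = 781/1024 ≈ 76.27%


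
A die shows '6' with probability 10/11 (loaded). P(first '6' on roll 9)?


Geometric: P(X=9) = (1-p)^(k-1)×p = (1/11)^8×10/11 = 10/2357947691

P(X=9) = 10/2357947691 ≈ 0.00%


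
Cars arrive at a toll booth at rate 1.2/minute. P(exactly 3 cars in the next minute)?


Poisson(λ=1.2): P(X=3) = e^(-λ)×λ^k/k!
= e^(-1.2) × 1.2^3 / 3!
≈ 0.3011942119 × 1.728 / 6 ≈ 0.086744

P(X=3) ≈ 0.086744 ≈ 8.67%


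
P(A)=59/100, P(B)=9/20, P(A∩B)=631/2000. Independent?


P(A)×P(B) = 531/2000
P(A∩B) = 631/2000
Not equal → NOT independent

No, not independent


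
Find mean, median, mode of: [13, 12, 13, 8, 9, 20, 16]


Sorted: [8, 9, 12, 13, 13, 16, 20]
Mean = 91/7 = 13
Median = 13
Freq: {13: 2, 12: 1, 8: 1, 9: 1, 20: 1, 16: 1}
Mode: [13]

Mean=13, Median=13, Mode=13


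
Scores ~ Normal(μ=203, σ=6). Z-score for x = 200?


z = (x - μ)/σ = (200 - 203)/6 = -0.5

z = -0.5


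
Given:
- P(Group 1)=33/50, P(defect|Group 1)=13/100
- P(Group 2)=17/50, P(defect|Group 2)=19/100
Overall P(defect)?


P(B) = Σ P(B|Aᵢ)×P(Aᵢ)
  13/100×33/50 = 429/5000
  19/100×17/50 = 323/5000
Sum = 94/625

P(defect) = 94/625 ≈ 15.04%


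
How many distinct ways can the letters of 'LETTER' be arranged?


Letters: 6, freq: {'L': 1, 'E': 2, 'T': 2, 'R': 1}
6!/(1!×2!×2!×1!) = 720/4 = 180

180


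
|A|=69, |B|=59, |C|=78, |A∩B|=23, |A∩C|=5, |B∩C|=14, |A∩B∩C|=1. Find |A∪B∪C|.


|A∪B∪C| = 69+59+78-23-5-14+1 = 165

|A∪B∪C| = 165


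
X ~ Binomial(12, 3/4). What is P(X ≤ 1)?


P(X ≤ 1) = Σ P(X=i) for i=0..1
P(X=0) = 1/16777216
P(X=1) = 9/4194304
Sum = 37/16777216

P(X ≤ 1) = 37/16777216 ≈ 0.00%


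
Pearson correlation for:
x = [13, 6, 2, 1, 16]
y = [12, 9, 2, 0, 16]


n=5, Σx=38, Σy=39, Σxy=470, Σx²=466, Σy²=485
r = (5×470 - 38×39)/√((5×466 - 38²)(5×485 - 39²))
= 868/√(886×904) = 868/√800944 ≈ 868/894.9547 ≈ 0.9699

r ≈ 0.9699


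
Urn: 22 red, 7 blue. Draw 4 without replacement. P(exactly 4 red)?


Hypergeometric: C(22,4)×C(7,0)/C(29,4)
= 7315×1/23751 = 1045/3393

P(X=4) = 1045/3393 ≈ 30.80%


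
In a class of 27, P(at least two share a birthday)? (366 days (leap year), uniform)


P(all different) = Π(366-i)/366 for i=0..26
= 0.374173
P(match) = 1 - 0.374173 = 0.625827

P ≈ 0.6258 ≈ 62.58%


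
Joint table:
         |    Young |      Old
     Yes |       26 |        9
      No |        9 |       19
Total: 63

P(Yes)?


P(Yes) = (26+9)/63 = 35/63 = 5/9

P(Yes) = 5/9 ≈ 55.56%


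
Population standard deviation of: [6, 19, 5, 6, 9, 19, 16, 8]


Mean = 88/8 = 11
  (6-11)²=25
  (19-11)²=64
  (5-11)²=36
  (6-11)²=25
  (9-11)²=4
  (19-11)²=64
  (16-11)²=25
  (8-11)²=9
Σ(x-μ)² = 252
σ² = 252/8 = 63/2

σ = √(63/2) ≈ 5.6125


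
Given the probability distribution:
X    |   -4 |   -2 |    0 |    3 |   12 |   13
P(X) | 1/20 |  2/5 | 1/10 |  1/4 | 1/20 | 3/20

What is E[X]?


E[X] = Σ x·P(X=x)
= (-4)×(1/20) + (-2)×(2/5) + (0)×(1/10) + (3)×(1/4) + (12)×(1/20) + (13)×(3/20)
= 23/10

E[X] = 23/10


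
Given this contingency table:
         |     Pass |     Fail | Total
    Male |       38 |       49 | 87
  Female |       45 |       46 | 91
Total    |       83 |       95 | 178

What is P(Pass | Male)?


P(Pass | Male) = 38/(38+49) = 38/87

P(Pass|Male) = 38/87 ≈ 43.68%


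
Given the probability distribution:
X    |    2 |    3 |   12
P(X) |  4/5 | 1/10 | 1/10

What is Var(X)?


E[X] = 31/10
E[X²] = 37/2
Var(X) = E[X²] - (E[X])² = 37/2 - 961/100 = 889/100

Var(X) = 889/100 ≈ 8.8900


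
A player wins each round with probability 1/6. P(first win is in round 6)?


Geometric: P(X=6) = (1-p)^(k-1)×p = (5/6)^5×1/6 = 3125/46656

P(X=6) = 3125/46656 ≈ 6.70%


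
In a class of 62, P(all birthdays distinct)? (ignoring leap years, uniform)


P(all different) = Π(365-i)/365 for i=0..61
= (365/365)×(364/365)×...×(304/365)
= 0.004090

P ≈ 0.0041 ≈ 0.41%


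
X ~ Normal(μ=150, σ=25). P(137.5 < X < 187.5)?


z₁=(137.5-150)/25=-0.5, z₂=(187.5-150)/25=1.5
P = Φ(1.5) - Φ(-0.5) = 0.933193 - 0.308538 = 0.624655 ≈ 0.6247

P(137.5 < X < 187.5) ≈ 0.6247


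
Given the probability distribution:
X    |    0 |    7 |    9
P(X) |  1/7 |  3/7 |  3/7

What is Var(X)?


E[X] = 48/7
E[X²] = 390/7
Var(X) = E[X²] - (E[X])² = 390/7 - 2304/49 = 426/49

Var(X) = 426/49 ≈ 8.6939


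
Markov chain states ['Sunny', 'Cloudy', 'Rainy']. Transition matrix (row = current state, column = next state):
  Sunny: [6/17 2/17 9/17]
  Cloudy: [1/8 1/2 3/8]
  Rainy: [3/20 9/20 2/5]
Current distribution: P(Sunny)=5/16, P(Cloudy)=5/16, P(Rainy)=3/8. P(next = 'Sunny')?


P(next=Sunny) = Σᵢ P(now=i)×P(i→Sunny)
= 5/16×6/17 + 5/16×1/8 + 3/8×3/20
= 15/136 + 5/128 + 9/160 = 2237/10880

P = 2237/10880 ≈ 0.2056


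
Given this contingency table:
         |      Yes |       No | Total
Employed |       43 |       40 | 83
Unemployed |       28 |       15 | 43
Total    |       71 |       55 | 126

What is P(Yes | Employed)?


P(Yes | Employed) = 43/(43+40) = 43/83

P(Yes|Employed) = 43/83 ≈ 51.81%


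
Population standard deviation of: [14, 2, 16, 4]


Mean = 36/4 = 9
  (14-9)²=25
  (2-9)²=49
  (16-9)²=49
  (4-9)²=25
Σ(x-μ)² = 148
σ² = 148/4 = 37

σ = √(37) ≈ 6.0828


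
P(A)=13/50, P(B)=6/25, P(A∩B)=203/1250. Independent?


P(A)×P(B) = 39/625
P(A∩B) = 203/1250
Not equal → NOT independent

No, not independent


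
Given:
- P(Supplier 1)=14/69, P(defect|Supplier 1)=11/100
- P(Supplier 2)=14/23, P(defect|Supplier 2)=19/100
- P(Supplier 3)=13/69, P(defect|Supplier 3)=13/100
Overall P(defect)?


P(B) = Σ P(B|Aᵢ)×P(Aᵢ)
  11/100×14/69 = 77/3450
  19/100×14/23 = 133/1150
  13/100×13/69 = 169/6900
Sum = 1121/6900

P(defect) = 1121/6900 ≈ 16.25%


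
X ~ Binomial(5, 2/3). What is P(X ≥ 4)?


P(X ≥ 4) = Σ P(X=i) for i=4..5
P(X=4) = 80/243
P(X=5) = 32/243
Sum = 112/243

P(X ≥ 4) = 112/243 ≈ 46.09%


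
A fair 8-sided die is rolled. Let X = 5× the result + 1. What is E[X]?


E[die] = (1+8)/2 = 9/2
E[X] = 5×9/2 + 1 = 47/2

E[X] = 47/2


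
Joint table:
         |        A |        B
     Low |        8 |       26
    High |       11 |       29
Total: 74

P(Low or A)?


P(Low∨A) = P(Low) + P(A) - P(Low∧A)
= (34 + 19 - 8)/74 = 45/74

P = 45/74 ≈ 60.81%


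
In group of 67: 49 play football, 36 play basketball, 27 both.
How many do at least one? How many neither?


|A∪B| = 49+36-27 = 58
Neither = 67-58 = 9

At least one: 58; Neither: 9


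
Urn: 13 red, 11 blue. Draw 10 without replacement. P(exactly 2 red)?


Hypergeometric: C(13,2)×C(11,8)/C(24,10)
= 78×165/1961256 = 195/29716

P(X=2) = 195/29716 ≈ 0.66%


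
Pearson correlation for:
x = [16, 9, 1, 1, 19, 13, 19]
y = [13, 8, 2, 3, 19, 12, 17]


n=7, Σx=78, Σy=74, Σxy=1125, Σx²=1230, Σy²=1040
r = (7×1125 - 78×74)/√((7×1230 - 78²)(7×1040 - 74²))
= 2103/√(2526×1804) = 2103/√4556904 ≈ 2103/2134.6906 ≈ 0.9852

r ≈ 0.9852


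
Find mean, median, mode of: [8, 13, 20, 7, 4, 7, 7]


Sorted: [4, 7, 7, 7, 8, 13, 20]
Mean = 66/7
Median = 7
Freq: {8: 1, 13: 1, 20: 1, 7: 3, 4: 1}
Mode: [7]

Mean=66/7, Median=7, Mode=7


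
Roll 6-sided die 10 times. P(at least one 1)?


P(no 1)^10 = (5/6)^10 = 9765625/60466176
P(≥1) = 1 - 9765625/60466176 = 50700551/60466176

P = 50700551/60466176 ≈ 83.85%


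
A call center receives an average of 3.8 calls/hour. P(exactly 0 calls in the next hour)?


Poisson(λ=3.8): P(X=0) = e^(-λ)×λ^k/k!
= e^(-3.8) × 3.8^0 / 0!
≈ 0.02237077186 × 1 / 1 ≈ 0.022371

P(X=0) ≈ 0.022371 ≈ 2.24%


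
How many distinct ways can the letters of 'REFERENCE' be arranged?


Letters: 9, freq: {'R': 2, 'E': 4, 'F': 1, 'N': 1, 'C': 1}
9!/(2!×4!×1!×1!×1!) = 362880/48 = 7560

7560


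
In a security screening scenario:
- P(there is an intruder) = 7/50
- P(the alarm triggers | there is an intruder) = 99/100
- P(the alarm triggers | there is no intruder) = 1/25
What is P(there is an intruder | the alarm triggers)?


Using Bayes' theorem:
P(A|B) = P(B|A)·P(A) / P(B)

P(the alarm triggers) = 99/100 × 7/50 + 1/25 × 43/50
= 693/5000 + 43/1250 = 173/1000

P(there is an intruder|the alarm triggers) = (693/5000) / (173/1000) = 693/865

P(there is an intruder|the alarm triggers) = 693/865 ≈ 80.12%


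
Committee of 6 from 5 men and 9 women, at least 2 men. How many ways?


Count by #men:
  2M,4W: C(5,2)×C(9,4)=1260
  3M,3W: C(5,3)×C(9,3)=840
  4M,2W: C(5,4)×C(9,2)=180
  5M,1W: C(5,5)×C(9,1)=9
Total = 2289

2289


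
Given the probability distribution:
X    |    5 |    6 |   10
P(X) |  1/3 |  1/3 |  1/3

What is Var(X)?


E[X] = 7
E[X²] = 161/3
Var(X) = E[X²] - (E[X])² = 161/3 - 49 = 14/3

Var(X) = 14/3 ≈ 4.6667


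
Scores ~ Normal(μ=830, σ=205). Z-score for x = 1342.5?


z = (x - μ)/σ = (1342.5 - 830)/205 = 2.5

z = 2.5


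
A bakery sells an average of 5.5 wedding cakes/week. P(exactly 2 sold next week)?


Poisson(λ=5.5): P(X=2) = e^(-λ)×λ^k/k!
= e^(-5.5) × 5.5^2 / 2!
≈ 0.004086771438 × 30.25 / 2 ≈ 0.061812

P(X=2) ≈ 0.061812 ≈ 6.18%


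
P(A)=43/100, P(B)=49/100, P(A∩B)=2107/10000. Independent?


P(A)×P(B) = 2107/10000
P(A∩B) = 2107/10000
Equal ✓ → Independent

Yes, independent


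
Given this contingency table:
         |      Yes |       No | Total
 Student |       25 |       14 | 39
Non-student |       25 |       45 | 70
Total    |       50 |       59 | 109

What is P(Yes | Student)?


P(Yes | Student) = 25/(25+14) = 25/39

P(Yes|Student) = 25/39 ≈ 64.10%


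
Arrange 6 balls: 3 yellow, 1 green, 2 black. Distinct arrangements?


6!/(3!×1!×2!) = 60

60


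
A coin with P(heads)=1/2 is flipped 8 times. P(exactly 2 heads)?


Binomial: P(X=2) = C(8,2)×p^2×(1-p)^6
= 28 × 1/4 × 1/64 = 7/64

P(X=2) = 7/64 ≈ 10.94%


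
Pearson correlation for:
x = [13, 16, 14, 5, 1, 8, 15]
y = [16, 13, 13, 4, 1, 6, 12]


n=7, Σx=72, Σy=65, Σxy=847, Σx²=936, Σy²=791
r = (7×847 - 72×65)/√((7×936 - 72²)(7×791 - 65²))
= 1249/√(1368×1312) = 1249/√1794816 ≈ 1249/1339.7074 ≈ 0.9323

r ≈ 0.9323


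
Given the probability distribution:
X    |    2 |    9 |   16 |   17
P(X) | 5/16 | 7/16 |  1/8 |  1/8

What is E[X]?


E[X] = Σ x·P(X=x)
= (2)×(5/16) + (9)×(7/16) + (16)×(1/8) + (17)×(1/8)
= 139/16

E[X] = 139/16


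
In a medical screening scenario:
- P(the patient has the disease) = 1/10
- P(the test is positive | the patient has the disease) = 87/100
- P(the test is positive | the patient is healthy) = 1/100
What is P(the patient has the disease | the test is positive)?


Using Bayes' theorem:
P(A|B) = P(B|A)·P(A) / P(B)

P(the test is positive) = 87/100 × 1/10 + 1/100 × 9/10
= 87/1000 + 9/1000 = 12/125

P(the patient has the disease|the test is positive) = (87/1000) / (12/125) = 29/32

P(the patient has the disease|the test is positive) = 29/32 ≈ 90.62%


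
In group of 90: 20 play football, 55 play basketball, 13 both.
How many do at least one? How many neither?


|A∪B| = 20+55-13 = 62
Neither = 90-62 = 28

At least one: 62; Neither: 28


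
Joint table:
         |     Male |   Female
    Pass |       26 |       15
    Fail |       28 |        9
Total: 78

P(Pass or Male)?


P(Pass∨Male) = P(Pass) + P(Male) - P(Pass∧Male)
= (41 + 54 - 26)/78 = 69/78 = 23/26

P = 23/26 ≈ 88.46%


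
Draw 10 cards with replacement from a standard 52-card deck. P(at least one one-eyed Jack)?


P(not a one-eyed Jack) = 50/52 = 25/26
P(none in 10 draws) = (25/26)^10 = 95367431640625/141167095653376
P(≥1 one-eyed Jack) = 1 - 95367431640625/141167095653376 = 45799664012751/141167095653376

P = 45799664012751/141167095653376 ≈ 32.44%


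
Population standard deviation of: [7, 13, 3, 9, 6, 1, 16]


Mean = 55/7
  (7-55/7)²=36/49
  (13-55/7)²=1296/49
  (3-55/7)²=1156/49
  (9-55/7)²=64/49
  (6-55/7)²=169/49
  (1-55/7)²=2304/49
  (16-55/7)²=3249/49
Σ(x-μ)² = 1182/7
σ² = (1182/7)/7 = 1182/49

σ = √(1182/49) ≈ 4.9115


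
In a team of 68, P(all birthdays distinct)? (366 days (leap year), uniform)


P(all different) = Π(366-i)/366 for i=0..67
= (366/366)×(365/366)×...×(299/366)
= 0.001299

P ≈ 0.0013 ≈ 0.13%


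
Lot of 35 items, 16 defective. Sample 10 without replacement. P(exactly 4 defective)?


Hypergeometric: C(16,4)×C(19,6)/C(35,10)
= 1820×27132/183579396 = 2660/9889

P(X=4) = 2660/9889 ≈ 26.90%


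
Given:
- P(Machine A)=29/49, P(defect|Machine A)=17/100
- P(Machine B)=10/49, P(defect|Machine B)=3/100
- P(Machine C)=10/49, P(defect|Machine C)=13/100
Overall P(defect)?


P(B) = Σ P(B|Aᵢ)×P(Aᵢ)
  17/100×29/49 = 493/4900
  3/100×10/49 = 3/490
  13/100×10/49 = 13/490
Sum = 653/4900

P(defect) = 653/4900 ≈ 13.33%


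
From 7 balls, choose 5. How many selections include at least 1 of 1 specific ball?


Complement: C(7,5) - C(6,5) = 21 - 6 = 15

15


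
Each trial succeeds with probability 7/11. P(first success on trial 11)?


Geometric: P(X=11) = (1-p)^(k-1)×p = (4/11)^10×7/11 = 7340032/285311670611

P(X=11) = 7340032/285311670611 ≈ 0.00%


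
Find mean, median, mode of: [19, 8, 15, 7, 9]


Sorted: [7, 8, 9, 15, 19]
Mean = 58/5
Median = 9
Freq: {19: 1, 8: 1, 15: 1, 7: 1, 9: 1}
Mode: No mode

Mean=58/5, Median=9, Mode=No mode


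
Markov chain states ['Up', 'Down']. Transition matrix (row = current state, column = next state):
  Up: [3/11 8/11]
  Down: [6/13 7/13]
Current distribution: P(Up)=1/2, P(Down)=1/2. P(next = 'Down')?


P(next=Down) = Σᵢ P(now=i)×P(i→Down)
= 1/2×8/11 + 1/2×7/13
= 4/11 + 7/26 = 181/286

P = 181/286 ≈ 0.6329


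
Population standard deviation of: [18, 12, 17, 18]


Mean = 65/4
  (18-65/4)²=49/16
  (12-65/4)²=289/16
  (17-65/4)²=9/16
  (18-65/4)²=49/16
Σ(x-μ)² = 99/4
σ² = (99/4)/4 = 99/16

σ = √(99/16) ≈ 2.4875


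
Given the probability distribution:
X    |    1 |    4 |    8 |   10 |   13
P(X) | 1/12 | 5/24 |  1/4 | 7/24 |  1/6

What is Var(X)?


E[X] = 8
E[X²] = 307/4
Var(X) = E[X²] - (E[X])² = 307/4 - 64 = 51/4

Var(X) = 51/4 ≈ 12.7500


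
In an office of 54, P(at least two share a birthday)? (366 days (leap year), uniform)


P(all different) = Π(366-i)/366 for i=0..53
= 0.016316
P(match) = 1 - 0.016316 = 0.983684

P ≈ 0.9837 ≈ 98.37%


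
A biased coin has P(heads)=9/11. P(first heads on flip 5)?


Geometric: P(X=5) = (1-p)^(k-1)×p = (2/11)^4×9/11 = 144/161051

P(X=5) = 144/161051 ≈ 0.09%


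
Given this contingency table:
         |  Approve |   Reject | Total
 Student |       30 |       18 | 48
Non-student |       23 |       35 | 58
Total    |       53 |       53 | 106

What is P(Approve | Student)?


P(Approve | Student) = 30/(30+18) = 30/48 = 5/8

P(Approve|Student) = 5/8 ≈ 62.50%


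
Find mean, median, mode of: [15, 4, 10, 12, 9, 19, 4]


Sorted: [4, 4, 9, 10, 12, 15, 19]
Mean = 73/7
Median = 10
Freq: {15: 1, 4: 2, 10: 1, 12: 1, 9: 1, 19: 1}
Mode: [4]

Mean=73/7, Median=10, Mode=4


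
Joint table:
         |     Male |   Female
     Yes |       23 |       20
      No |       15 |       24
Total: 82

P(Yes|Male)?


P(Yes|Male) = 23/(23+15) = 23/38

P = 23/38 ≈ 60.53%


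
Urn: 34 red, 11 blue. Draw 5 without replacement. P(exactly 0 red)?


Hypergeometric: C(34,0)×C(11,5)/C(45,5)
= 1×462/1221759 = 2/5289

P(X=0) = 2/5289 ≈ 0.04%


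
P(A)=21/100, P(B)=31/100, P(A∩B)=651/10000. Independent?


P(A)×P(B) = 651/10000
P(A∩B) = 651/10000
Equal ✓ → Independent

Yes, independent


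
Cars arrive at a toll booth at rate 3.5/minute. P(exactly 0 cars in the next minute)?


Poisson(λ=3.5): P(X=0) = e^(-λ)×λ^k/k!
= e^(-3.5) × 3.5^0 / 0!
≈ 0.03019738342 × 1 / 1 ≈ 0.030197

P(X=0) ≈ 0.030197 ≈ 3.02%


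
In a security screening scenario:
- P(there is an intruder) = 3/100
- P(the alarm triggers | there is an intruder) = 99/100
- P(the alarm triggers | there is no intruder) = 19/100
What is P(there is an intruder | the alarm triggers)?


Using Bayes' theorem:
P(A|B) = P(B|A)·P(A) / P(B)

P(the alarm triggers) = 99/100 × 3/100 + 19/100 × 97/100
= 297/10000 + 1843/10000 = 107/500

P(there is an intruder|the alarm triggers) = (297/10000) / (107/500) = 297/2140

P(there is an intruder|the alarm triggers) = 297/2140 ≈ 13.88%


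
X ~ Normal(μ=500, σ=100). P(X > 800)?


z = (800-500)/100 = 3.0
P(X > 800) = 1 - P(Z ≤ 3.0) = 1 - 0.9987 = 0.0013

P(X > 800) ≈ 0.0013


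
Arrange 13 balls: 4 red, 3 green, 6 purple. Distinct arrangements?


13!/(4!×3!×6!) = 60060

60060


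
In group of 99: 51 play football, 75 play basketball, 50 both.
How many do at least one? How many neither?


|A∪B| = 51+75-50 = 76
Neither = 99-76 = 23

At least one: 76; Neither: 23


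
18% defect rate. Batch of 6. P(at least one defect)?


P(all good) = (41/50)^6 = 4750104241/15625000000
P(≥1 defect) = 10874895759/15625000000

P = 10874895759/15625000000 ≈ 69.60%


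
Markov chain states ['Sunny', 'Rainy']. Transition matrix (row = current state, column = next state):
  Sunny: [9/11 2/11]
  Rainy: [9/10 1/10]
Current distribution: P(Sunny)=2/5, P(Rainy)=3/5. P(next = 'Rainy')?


P(next=Rainy) = Σᵢ P(now=i)×P(i→Rainy)
= 2/5×2/11 + 3/5×1/10
= 4/55 + 3/50 = 73/550

P = 73/550 ≈ 0.1327


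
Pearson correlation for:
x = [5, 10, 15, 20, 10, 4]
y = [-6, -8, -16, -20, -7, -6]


n=6, Σx=64, Σy=-63, Σxy=-844, Σx²=866, Σy²=841
r = (6×(-844) - 64×(-63))/√((6×866 - 64²)(6×841 - (-63)²))
= -1032/√(1100×1077) = -1032/√1184700 ≈ -1032/1088.4392 ≈ -0.9481

r ≈ -0.9481


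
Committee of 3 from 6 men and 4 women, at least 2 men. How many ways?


Count by #men:
  2M,1W: C(6,2)×C(4,1)=60
  3M,0W: C(6,3)×C(4,0)=20
Total = 80

80


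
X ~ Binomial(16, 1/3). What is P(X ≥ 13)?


P(X ≥ 13) = Σ P(X=i) for i=13..16
P(X=13) = 4480/43046721
P(X=14) = 160/14348907
P(X=15) = 32/43046721
P(X=16) = 1/43046721
Sum = 4993/43046721

P(X ≥ 13) = 4993/43046721 ≈ 0.01%


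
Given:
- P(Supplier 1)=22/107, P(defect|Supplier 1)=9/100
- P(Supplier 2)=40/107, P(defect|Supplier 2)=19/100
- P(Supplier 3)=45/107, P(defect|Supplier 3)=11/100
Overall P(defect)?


P(B) = Σ P(B|Aᵢ)×P(Aᵢ)
  9/100×22/107 = 99/5350
  19/100×40/107 = 38/535
  11/100×45/107 = 99/2140
Sum = 1453/10700

P(defect) = 1453/10700 ≈ 13.58%
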